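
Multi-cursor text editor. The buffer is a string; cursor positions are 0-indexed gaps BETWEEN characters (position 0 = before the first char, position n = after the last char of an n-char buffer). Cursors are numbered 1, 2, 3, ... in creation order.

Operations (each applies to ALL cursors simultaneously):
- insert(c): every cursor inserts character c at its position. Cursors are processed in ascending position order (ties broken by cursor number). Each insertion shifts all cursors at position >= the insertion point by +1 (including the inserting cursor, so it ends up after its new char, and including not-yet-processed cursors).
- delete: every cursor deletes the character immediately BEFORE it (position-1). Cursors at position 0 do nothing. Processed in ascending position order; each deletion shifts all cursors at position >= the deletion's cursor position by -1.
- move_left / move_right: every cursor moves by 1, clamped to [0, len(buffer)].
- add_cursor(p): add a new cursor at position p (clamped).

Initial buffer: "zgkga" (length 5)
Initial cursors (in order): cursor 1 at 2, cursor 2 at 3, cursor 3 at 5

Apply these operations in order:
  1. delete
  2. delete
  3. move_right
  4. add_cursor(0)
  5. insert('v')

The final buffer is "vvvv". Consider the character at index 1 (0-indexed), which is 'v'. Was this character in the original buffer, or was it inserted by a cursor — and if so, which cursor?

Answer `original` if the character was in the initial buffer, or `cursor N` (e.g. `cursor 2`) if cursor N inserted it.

After op 1 (delete): buffer="zg" (len 2), cursors c1@1 c2@1 c3@2, authorship ..
After op 2 (delete): buffer="" (len 0), cursors c1@0 c2@0 c3@0, authorship 
After op 3 (move_right): buffer="" (len 0), cursors c1@0 c2@0 c3@0, authorship 
After op 4 (add_cursor(0)): buffer="" (len 0), cursors c1@0 c2@0 c3@0 c4@0, authorship 
After op 5 (insert('v')): buffer="vvvv" (len 4), cursors c1@4 c2@4 c3@4 c4@4, authorship 1234
Authorship (.=original, N=cursor N): 1 2 3 4
Index 1: author = 2

Answer: cursor 2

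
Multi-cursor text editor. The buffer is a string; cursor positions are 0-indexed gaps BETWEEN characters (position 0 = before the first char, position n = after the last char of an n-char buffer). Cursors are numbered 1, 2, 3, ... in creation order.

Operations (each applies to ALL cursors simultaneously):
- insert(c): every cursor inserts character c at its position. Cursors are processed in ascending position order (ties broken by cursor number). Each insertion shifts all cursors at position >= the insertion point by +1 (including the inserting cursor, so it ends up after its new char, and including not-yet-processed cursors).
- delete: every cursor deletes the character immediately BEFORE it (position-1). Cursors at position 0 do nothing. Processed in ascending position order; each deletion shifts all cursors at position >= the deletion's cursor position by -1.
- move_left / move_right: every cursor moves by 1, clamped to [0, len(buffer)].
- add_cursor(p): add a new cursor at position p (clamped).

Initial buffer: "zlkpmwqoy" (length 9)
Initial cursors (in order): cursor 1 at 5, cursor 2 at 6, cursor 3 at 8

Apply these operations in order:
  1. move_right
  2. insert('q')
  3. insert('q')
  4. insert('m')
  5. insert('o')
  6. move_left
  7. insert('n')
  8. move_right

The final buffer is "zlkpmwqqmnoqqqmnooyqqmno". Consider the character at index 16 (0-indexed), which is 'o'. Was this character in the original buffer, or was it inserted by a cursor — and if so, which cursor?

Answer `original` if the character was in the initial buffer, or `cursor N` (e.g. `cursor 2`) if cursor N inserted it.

After op 1 (move_right): buffer="zlkpmwqoy" (len 9), cursors c1@6 c2@7 c3@9, authorship .........
After op 2 (insert('q')): buffer="zlkpmwqqqoyq" (len 12), cursors c1@7 c2@9 c3@12, authorship ......1.2..3
After op 3 (insert('q')): buffer="zlkpmwqqqqqoyqq" (len 15), cursors c1@8 c2@11 c3@15, authorship ......11.22..33
After op 4 (insert('m')): buffer="zlkpmwqqmqqqmoyqqm" (len 18), cursors c1@9 c2@13 c3@18, authorship ......111.222..333
After op 5 (insert('o')): buffer="zlkpmwqqmoqqqmooyqqmo" (len 21), cursors c1@10 c2@15 c3@21, authorship ......1111.2222..3333
After op 6 (move_left): buffer="zlkpmwqqmoqqqmooyqqmo" (len 21), cursors c1@9 c2@14 c3@20, authorship ......1111.2222..3333
After op 7 (insert('n')): buffer="zlkpmwqqmnoqqqmnooyqqmno" (len 24), cursors c1@10 c2@16 c3@23, authorship ......11111.22222..33333
After op 8 (move_right): buffer="zlkpmwqqmnoqqqmnooyqqmno" (len 24), cursors c1@11 c2@17 c3@24, authorship ......11111.22222..33333
Authorship (.=original, N=cursor N): . . . . . . 1 1 1 1 1 . 2 2 2 2 2 . . 3 3 3 3 3
Index 16: author = 2

Answer: cursor 2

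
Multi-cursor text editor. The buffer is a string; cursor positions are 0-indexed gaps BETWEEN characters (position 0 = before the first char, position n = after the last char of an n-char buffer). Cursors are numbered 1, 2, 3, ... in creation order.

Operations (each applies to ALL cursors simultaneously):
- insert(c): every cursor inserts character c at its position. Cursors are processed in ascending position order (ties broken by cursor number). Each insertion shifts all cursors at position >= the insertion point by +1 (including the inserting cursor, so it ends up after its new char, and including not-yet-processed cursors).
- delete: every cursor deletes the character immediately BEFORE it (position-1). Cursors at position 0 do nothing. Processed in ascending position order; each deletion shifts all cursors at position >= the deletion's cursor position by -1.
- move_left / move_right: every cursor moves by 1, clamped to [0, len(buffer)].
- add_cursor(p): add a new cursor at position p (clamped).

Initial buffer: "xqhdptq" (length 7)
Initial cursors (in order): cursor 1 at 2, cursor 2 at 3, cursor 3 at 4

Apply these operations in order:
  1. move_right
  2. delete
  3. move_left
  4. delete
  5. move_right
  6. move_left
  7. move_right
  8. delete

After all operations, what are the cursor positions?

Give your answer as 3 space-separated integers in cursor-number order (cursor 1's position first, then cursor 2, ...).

Answer: 0 0 0

Derivation:
After op 1 (move_right): buffer="xqhdptq" (len 7), cursors c1@3 c2@4 c3@5, authorship .......
After op 2 (delete): buffer="xqtq" (len 4), cursors c1@2 c2@2 c3@2, authorship ....
After op 3 (move_left): buffer="xqtq" (len 4), cursors c1@1 c2@1 c3@1, authorship ....
After op 4 (delete): buffer="qtq" (len 3), cursors c1@0 c2@0 c3@0, authorship ...
After op 5 (move_right): buffer="qtq" (len 3), cursors c1@1 c2@1 c3@1, authorship ...
After op 6 (move_left): buffer="qtq" (len 3), cursors c1@0 c2@0 c3@0, authorship ...
After op 7 (move_right): buffer="qtq" (len 3), cursors c1@1 c2@1 c3@1, authorship ...
After op 8 (delete): buffer="tq" (len 2), cursors c1@0 c2@0 c3@0, authorship ..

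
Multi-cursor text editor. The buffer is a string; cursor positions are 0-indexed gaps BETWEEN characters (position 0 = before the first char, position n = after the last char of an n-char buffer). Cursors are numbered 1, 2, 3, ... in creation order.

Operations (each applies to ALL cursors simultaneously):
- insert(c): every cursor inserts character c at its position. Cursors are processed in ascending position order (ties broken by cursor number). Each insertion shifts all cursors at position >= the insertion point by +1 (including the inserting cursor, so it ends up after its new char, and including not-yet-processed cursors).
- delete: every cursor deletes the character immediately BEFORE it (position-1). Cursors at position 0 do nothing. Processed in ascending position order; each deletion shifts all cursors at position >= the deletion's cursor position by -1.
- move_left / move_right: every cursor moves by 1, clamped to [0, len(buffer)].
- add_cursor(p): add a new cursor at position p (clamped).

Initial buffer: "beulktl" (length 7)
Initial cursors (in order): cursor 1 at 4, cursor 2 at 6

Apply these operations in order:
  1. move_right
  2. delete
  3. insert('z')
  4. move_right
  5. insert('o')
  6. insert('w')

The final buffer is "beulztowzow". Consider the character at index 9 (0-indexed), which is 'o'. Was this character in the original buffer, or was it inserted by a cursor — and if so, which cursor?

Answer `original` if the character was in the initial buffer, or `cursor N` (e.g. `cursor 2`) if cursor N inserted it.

After op 1 (move_right): buffer="beulktl" (len 7), cursors c1@5 c2@7, authorship .......
After op 2 (delete): buffer="beult" (len 5), cursors c1@4 c2@5, authorship .....
After op 3 (insert('z')): buffer="beulztz" (len 7), cursors c1@5 c2@7, authorship ....1.2
After op 4 (move_right): buffer="beulztz" (len 7), cursors c1@6 c2@7, authorship ....1.2
After op 5 (insert('o')): buffer="beulztozo" (len 9), cursors c1@7 c2@9, authorship ....1.122
After op 6 (insert('w')): buffer="beulztowzow" (len 11), cursors c1@8 c2@11, authorship ....1.11222
Authorship (.=original, N=cursor N): . . . . 1 . 1 1 2 2 2
Index 9: author = 2

Answer: cursor 2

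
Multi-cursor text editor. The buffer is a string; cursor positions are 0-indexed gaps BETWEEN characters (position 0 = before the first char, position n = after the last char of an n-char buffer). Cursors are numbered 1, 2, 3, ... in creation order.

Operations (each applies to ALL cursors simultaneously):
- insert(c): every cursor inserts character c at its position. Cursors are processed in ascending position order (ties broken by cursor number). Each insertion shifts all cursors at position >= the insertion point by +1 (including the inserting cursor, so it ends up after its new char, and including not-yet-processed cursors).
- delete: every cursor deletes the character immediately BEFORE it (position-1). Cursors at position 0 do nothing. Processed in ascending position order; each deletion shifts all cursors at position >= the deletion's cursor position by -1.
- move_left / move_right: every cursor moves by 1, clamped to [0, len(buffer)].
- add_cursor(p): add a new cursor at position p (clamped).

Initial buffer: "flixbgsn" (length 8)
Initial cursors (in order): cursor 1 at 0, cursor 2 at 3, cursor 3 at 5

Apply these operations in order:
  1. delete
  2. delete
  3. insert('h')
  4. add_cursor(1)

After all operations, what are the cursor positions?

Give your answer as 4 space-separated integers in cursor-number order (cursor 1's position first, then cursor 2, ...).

Answer: 1 4 4 1

Derivation:
After op 1 (delete): buffer="flxgsn" (len 6), cursors c1@0 c2@2 c3@3, authorship ......
After op 2 (delete): buffer="fgsn" (len 4), cursors c1@0 c2@1 c3@1, authorship ....
After op 3 (insert('h')): buffer="hfhhgsn" (len 7), cursors c1@1 c2@4 c3@4, authorship 1.23...
After op 4 (add_cursor(1)): buffer="hfhhgsn" (len 7), cursors c1@1 c4@1 c2@4 c3@4, authorship 1.23...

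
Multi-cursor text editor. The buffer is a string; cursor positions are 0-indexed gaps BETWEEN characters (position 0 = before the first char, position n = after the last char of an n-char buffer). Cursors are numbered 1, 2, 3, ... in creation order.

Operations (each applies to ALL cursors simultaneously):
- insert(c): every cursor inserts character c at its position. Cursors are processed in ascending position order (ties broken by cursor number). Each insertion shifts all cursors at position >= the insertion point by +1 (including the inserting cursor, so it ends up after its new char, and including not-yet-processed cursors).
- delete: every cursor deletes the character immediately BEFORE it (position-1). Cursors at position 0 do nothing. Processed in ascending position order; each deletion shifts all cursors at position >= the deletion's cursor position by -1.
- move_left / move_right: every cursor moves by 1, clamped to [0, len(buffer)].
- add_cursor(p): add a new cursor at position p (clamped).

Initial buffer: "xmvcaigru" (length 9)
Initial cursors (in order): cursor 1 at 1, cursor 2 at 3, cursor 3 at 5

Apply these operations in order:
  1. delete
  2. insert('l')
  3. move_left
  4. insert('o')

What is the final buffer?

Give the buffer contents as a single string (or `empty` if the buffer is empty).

Answer: olmolcoligru

Derivation:
After op 1 (delete): buffer="mcigru" (len 6), cursors c1@0 c2@1 c3@2, authorship ......
After op 2 (insert('l')): buffer="lmlcligru" (len 9), cursors c1@1 c2@3 c3@5, authorship 1.2.3....
After op 3 (move_left): buffer="lmlcligru" (len 9), cursors c1@0 c2@2 c3@4, authorship 1.2.3....
After op 4 (insert('o')): buffer="olmolcoligru" (len 12), cursors c1@1 c2@4 c3@7, authorship 11.22.33....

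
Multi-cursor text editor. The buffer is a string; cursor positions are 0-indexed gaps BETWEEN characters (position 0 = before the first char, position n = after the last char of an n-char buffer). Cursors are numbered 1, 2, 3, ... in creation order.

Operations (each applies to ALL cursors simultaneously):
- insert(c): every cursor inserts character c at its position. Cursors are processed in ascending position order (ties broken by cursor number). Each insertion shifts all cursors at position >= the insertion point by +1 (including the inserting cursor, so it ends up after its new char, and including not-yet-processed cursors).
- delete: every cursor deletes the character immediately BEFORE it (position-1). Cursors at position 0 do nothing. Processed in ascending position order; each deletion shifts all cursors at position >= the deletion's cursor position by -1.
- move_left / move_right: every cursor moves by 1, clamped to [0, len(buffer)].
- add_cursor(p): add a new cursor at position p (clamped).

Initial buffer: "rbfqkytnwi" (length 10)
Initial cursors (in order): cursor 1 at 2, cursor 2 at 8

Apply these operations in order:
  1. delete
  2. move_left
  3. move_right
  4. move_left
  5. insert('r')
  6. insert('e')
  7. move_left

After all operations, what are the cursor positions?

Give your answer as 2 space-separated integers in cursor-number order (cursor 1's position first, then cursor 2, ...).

After op 1 (delete): buffer="rfqkytwi" (len 8), cursors c1@1 c2@6, authorship ........
After op 2 (move_left): buffer="rfqkytwi" (len 8), cursors c1@0 c2@5, authorship ........
After op 3 (move_right): buffer="rfqkytwi" (len 8), cursors c1@1 c2@6, authorship ........
After op 4 (move_left): buffer="rfqkytwi" (len 8), cursors c1@0 c2@5, authorship ........
After op 5 (insert('r')): buffer="rrfqkyrtwi" (len 10), cursors c1@1 c2@7, authorship 1.....2...
After op 6 (insert('e')): buffer="rerfqkyretwi" (len 12), cursors c1@2 c2@9, authorship 11.....22...
After op 7 (move_left): buffer="rerfqkyretwi" (len 12), cursors c1@1 c2@8, authorship 11.....22...

Answer: 1 8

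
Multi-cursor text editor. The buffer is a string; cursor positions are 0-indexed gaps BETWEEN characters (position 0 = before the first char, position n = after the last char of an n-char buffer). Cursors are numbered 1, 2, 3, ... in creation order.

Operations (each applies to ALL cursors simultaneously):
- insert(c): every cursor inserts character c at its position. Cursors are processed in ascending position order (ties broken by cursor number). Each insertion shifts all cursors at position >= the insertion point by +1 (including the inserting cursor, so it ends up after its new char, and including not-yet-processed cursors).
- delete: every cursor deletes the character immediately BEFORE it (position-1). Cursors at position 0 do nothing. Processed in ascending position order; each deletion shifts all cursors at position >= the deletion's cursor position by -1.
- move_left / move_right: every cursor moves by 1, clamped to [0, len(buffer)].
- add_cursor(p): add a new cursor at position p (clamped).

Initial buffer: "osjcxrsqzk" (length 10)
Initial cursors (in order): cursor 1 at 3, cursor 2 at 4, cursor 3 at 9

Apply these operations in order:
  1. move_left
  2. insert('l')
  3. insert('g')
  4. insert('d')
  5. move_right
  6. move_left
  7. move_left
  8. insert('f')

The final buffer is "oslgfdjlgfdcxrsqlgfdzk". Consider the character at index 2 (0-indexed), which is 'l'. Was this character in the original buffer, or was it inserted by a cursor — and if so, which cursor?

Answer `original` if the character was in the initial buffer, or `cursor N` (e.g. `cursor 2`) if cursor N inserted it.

Answer: cursor 1

Derivation:
After op 1 (move_left): buffer="osjcxrsqzk" (len 10), cursors c1@2 c2@3 c3@8, authorship ..........
After op 2 (insert('l')): buffer="osljlcxrsqlzk" (len 13), cursors c1@3 c2@5 c3@11, authorship ..1.2.....3..
After op 3 (insert('g')): buffer="oslgjlgcxrsqlgzk" (len 16), cursors c1@4 c2@7 c3@14, authorship ..11.22.....33..
After op 4 (insert('d')): buffer="oslgdjlgdcxrsqlgdzk" (len 19), cursors c1@5 c2@9 c3@17, authorship ..111.222.....333..
After op 5 (move_right): buffer="oslgdjlgdcxrsqlgdzk" (len 19), cursors c1@6 c2@10 c3@18, authorship ..111.222.....333..
After op 6 (move_left): buffer="oslgdjlgdcxrsqlgdzk" (len 19), cursors c1@5 c2@9 c3@17, authorship ..111.222.....333..
After op 7 (move_left): buffer="oslgdjlgdcxrsqlgdzk" (len 19), cursors c1@4 c2@8 c3@16, authorship ..111.222.....333..
After op 8 (insert('f')): buffer="oslgfdjlgfdcxrsqlgfdzk" (len 22), cursors c1@5 c2@10 c3@19, authorship ..1111.2222.....3333..
Authorship (.=original, N=cursor N): . . 1 1 1 1 . 2 2 2 2 . . . . . 3 3 3 3 . .
Index 2: author = 1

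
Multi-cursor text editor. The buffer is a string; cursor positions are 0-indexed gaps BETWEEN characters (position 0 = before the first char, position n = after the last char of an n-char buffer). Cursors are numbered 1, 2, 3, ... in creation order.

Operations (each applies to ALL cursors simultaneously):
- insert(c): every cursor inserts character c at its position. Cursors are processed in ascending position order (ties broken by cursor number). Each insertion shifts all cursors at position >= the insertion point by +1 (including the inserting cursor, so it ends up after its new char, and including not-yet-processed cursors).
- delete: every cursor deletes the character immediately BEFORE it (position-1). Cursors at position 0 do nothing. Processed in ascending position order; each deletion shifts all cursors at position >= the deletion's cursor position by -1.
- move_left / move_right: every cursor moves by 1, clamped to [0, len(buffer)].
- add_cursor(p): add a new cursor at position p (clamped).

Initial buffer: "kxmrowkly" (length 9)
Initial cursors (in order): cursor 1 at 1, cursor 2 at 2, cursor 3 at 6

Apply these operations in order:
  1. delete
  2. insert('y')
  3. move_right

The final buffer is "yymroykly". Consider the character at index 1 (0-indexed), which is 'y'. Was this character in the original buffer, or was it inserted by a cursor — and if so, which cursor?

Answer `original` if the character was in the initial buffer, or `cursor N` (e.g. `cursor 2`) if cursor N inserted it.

After op 1 (delete): buffer="mrokly" (len 6), cursors c1@0 c2@0 c3@3, authorship ......
After op 2 (insert('y')): buffer="yymroykly" (len 9), cursors c1@2 c2@2 c3@6, authorship 12...3...
After op 3 (move_right): buffer="yymroykly" (len 9), cursors c1@3 c2@3 c3@7, authorship 12...3...
Authorship (.=original, N=cursor N): 1 2 . . . 3 . . .
Index 1: author = 2

Answer: cursor 2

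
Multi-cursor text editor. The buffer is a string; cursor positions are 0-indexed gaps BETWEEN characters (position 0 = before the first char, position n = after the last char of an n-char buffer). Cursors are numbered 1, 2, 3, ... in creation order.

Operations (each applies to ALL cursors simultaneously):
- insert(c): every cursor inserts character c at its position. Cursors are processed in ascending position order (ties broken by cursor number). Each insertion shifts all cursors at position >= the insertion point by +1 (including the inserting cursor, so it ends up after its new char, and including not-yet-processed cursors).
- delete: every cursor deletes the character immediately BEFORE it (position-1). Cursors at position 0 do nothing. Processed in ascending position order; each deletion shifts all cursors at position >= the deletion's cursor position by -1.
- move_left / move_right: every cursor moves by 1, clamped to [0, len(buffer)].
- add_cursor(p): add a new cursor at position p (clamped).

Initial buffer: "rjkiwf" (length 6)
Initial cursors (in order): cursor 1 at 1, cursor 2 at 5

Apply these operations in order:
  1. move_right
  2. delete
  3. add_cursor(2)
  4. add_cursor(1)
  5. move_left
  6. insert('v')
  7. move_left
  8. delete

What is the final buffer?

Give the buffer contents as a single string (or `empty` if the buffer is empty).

After op 1 (move_right): buffer="rjkiwf" (len 6), cursors c1@2 c2@6, authorship ......
After op 2 (delete): buffer="rkiw" (len 4), cursors c1@1 c2@4, authorship ....
After op 3 (add_cursor(2)): buffer="rkiw" (len 4), cursors c1@1 c3@2 c2@4, authorship ....
After op 4 (add_cursor(1)): buffer="rkiw" (len 4), cursors c1@1 c4@1 c3@2 c2@4, authorship ....
After op 5 (move_left): buffer="rkiw" (len 4), cursors c1@0 c4@0 c3@1 c2@3, authorship ....
After op 6 (insert('v')): buffer="vvrvkivw" (len 8), cursors c1@2 c4@2 c3@4 c2@7, authorship 14.3..2.
After op 7 (move_left): buffer="vvrvkivw" (len 8), cursors c1@1 c4@1 c3@3 c2@6, authorship 14.3..2.
After op 8 (delete): buffer="vvkvw" (len 5), cursors c1@0 c4@0 c3@1 c2@3, authorship 43.2.

Answer: vvkvw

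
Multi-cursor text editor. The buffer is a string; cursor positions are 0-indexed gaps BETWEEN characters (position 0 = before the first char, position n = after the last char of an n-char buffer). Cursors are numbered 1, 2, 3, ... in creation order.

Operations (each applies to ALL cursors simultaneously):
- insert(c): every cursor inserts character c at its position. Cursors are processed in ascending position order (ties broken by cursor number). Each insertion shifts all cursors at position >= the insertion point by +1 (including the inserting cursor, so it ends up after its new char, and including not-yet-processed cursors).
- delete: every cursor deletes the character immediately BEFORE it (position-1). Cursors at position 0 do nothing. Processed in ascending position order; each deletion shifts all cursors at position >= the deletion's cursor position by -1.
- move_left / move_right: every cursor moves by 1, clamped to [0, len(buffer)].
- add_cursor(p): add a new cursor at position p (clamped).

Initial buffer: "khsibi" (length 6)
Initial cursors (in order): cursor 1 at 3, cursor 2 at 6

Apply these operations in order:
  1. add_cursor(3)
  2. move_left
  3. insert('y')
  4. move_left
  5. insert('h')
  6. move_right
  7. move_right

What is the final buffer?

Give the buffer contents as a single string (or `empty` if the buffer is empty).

After op 1 (add_cursor(3)): buffer="khsibi" (len 6), cursors c1@3 c3@3 c2@6, authorship ......
After op 2 (move_left): buffer="khsibi" (len 6), cursors c1@2 c3@2 c2@5, authorship ......
After op 3 (insert('y')): buffer="khyysibyi" (len 9), cursors c1@4 c3@4 c2@8, authorship ..13...2.
After op 4 (move_left): buffer="khyysibyi" (len 9), cursors c1@3 c3@3 c2@7, authorship ..13...2.
After op 5 (insert('h')): buffer="khyhhysibhyi" (len 12), cursors c1@5 c3@5 c2@10, authorship ..1133...22.
After op 6 (move_right): buffer="khyhhysibhyi" (len 12), cursors c1@6 c3@6 c2@11, authorship ..1133...22.
After op 7 (move_right): buffer="khyhhysibhyi" (len 12), cursors c1@7 c3@7 c2@12, authorship ..1133...22.

Answer: khyhhysibhyi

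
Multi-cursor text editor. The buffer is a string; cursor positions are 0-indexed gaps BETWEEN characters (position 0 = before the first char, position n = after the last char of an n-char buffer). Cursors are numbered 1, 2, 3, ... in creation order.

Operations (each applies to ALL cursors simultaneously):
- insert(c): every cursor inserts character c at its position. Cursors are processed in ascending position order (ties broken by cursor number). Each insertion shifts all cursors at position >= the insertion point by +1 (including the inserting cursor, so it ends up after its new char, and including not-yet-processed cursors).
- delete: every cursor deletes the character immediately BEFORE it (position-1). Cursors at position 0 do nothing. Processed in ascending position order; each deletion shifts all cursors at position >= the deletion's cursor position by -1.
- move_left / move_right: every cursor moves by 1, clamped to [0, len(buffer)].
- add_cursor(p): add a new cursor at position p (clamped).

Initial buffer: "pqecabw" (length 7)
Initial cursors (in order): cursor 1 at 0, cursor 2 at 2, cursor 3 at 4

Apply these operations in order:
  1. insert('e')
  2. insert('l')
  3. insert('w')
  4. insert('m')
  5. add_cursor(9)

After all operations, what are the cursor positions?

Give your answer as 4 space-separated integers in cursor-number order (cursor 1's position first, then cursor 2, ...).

After op 1 (insert('e')): buffer="epqeeceabw" (len 10), cursors c1@1 c2@4 c3@7, authorship 1..2..3...
After op 2 (insert('l')): buffer="elpqelecelabw" (len 13), cursors c1@2 c2@6 c3@10, authorship 11..22..33...
After op 3 (insert('w')): buffer="elwpqelwecelwabw" (len 16), cursors c1@3 c2@8 c3@13, authorship 111..222..333...
After op 4 (insert('m')): buffer="elwmpqelwmecelwmabw" (len 19), cursors c1@4 c2@10 c3@16, authorship 1111..2222..3333...
After op 5 (add_cursor(9)): buffer="elwmpqelwmecelwmabw" (len 19), cursors c1@4 c4@9 c2@10 c3@16, authorship 1111..2222..3333...

Answer: 4 10 16 9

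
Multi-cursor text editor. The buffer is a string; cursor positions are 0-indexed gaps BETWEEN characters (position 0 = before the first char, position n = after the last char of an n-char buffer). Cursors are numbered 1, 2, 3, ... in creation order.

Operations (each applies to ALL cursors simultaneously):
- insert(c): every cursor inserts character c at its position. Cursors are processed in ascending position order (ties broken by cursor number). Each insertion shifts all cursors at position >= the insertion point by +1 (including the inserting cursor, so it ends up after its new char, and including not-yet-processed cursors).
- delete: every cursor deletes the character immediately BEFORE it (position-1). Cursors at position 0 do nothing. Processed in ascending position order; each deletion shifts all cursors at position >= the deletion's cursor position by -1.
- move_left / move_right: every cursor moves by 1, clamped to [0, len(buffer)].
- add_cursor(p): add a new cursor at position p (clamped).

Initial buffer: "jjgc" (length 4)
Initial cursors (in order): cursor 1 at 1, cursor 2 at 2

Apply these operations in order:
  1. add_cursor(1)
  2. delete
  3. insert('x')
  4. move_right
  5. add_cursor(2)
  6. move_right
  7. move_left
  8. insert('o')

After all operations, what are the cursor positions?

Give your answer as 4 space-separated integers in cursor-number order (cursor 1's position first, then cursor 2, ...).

After op 1 (add_cursor(1)): buffer="jjgc" (len 4), cursors c1@1 c3@1 c2@2, authorship ....
After op 2 (delete): buffer="gc" (len 2), cursors c1@0 c2@0 c3@0, authorship ..
After op 3 (insert('x')): buffer="xxxgc" (len 5), cursors c1@3 c2@3 c3@3, authorship 123..
After op 4 (move_right): buffer="xxxgc" (len 5), cursors c1@4 c2@4 c3@4, authorship 123..
After op 5 (add_cursor(2)): buffer="xxxgc" (len 5), cursors c4@2 c1@4 c2@4 c3@4, authorship 123..
After op 6 (move_right): buffer="xxxgc" (len 5), cursors c4@3 c1@5 c2@5 c3@5, authorship 123..
After op 7 (move_left): buffer="xxxgc" (len 5), cursors c4@2 c1@4 c2@4 c3@4, authorship 123..
After op 8 (insert('o')): buffer="xxoxgoooc" (len 9), cursors c4@3 c1@8 c2@8 c3@8, authorship 1243.123.

Answer: 8 8 8 3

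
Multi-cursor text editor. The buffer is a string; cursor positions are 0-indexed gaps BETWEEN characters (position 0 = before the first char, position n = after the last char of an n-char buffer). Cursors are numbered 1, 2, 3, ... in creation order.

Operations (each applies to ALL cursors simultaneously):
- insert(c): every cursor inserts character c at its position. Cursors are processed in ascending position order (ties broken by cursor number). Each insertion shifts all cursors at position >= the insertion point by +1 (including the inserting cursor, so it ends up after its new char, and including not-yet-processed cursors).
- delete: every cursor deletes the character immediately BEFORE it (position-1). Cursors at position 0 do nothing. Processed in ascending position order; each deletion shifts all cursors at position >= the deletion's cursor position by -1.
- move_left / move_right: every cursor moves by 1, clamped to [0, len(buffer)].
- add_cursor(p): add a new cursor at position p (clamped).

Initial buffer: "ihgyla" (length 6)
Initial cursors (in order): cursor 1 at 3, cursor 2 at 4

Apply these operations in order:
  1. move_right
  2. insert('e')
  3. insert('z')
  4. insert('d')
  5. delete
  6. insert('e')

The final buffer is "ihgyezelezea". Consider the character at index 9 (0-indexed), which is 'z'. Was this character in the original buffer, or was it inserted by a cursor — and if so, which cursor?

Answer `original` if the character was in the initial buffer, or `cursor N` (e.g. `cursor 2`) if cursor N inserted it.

Answer: cursor 2

Derivation:
After op 1 (move_right): buffer="ihgyla" (len 6), cursors c1@4 c2@5, authorship ......
After op 2 (insert('e')): buffer="ihgyelea" (len 8), cursors c1@5 c2@7, authorship ....1.2.
After op 3 (insert('z')): buffer="ihgyezleza" (len 10), cursors c1@6 c2@9, authorship ....11.22.
After op 4 (insert('d')): buffer="ihgyezdlezda" (len 12), cursors c1@7 c2@11, authorship ....111.222.
After op 5 (delete): buffer="ihgyezleza" (len 10), cursors c1@6 c2@9, authorship ....11.22.
After op 6 (insert('e')): buffer="ihgyezelezea" (len 12), cursors c1@7 c2@11, authorship ....111.222.
Authorship (.=original, N=cursor N): . . . . 1 1 1 . 2 2 2 .
Index 9: author = 2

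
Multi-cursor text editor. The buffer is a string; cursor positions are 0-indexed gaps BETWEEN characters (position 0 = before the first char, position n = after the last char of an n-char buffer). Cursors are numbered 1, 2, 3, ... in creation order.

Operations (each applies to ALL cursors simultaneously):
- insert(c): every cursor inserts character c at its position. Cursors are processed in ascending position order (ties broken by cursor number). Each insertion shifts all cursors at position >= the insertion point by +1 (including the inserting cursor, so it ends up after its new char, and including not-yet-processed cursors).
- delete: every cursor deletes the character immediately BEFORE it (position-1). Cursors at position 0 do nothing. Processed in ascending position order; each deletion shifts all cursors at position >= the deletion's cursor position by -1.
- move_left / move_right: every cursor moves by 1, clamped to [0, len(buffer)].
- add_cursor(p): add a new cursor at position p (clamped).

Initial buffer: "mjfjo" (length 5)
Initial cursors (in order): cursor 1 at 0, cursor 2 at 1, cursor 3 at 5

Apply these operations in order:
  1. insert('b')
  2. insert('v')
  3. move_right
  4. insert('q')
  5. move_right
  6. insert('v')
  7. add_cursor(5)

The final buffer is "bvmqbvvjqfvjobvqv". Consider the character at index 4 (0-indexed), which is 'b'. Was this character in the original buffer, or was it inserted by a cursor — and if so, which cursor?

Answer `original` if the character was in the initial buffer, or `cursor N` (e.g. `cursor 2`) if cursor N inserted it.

Answer: cursor 2

Derivation:
After op 1 (insert('b')): buffer="bmbjfjob" (len 8), cursors c1@1 c2@3 c3@8, authorship 1.2....3
After op 2 (insert('v')): buffer="bvmbvjfjobv" (len 11), cursors c1@2 c2@5 c3@11, authorship 11.22....33
After op 3 (move_right): buffer="bvmbvjfjobv" (len 11), cursors c1@3 c2@6 c3@11, authorship 11.22....33
After op 4 (insert('q')): buffer="bvmqbvjqfjobvq" (len 14), cursors c1@4 c2@8 c3@14, authorship 11.122.2...333
After op 5 (move_right): buffer="bvmqbvjqfjobvq" (len 14), cursors c1@5 c2@9 c3@14, authorship 11.122.2...333
After op 6 (insert('v')): buffer="bvmqbvvjqfvjobvqv" (len 17), cursors c1@6 c2@11 c3@17, authorship 11.1212.2.2..3333
After op 7 (add_cursor(5)): buffer="bvmqbvvjqfvjobvqv" (len 17), cursors c4@5 c1@6 c2@11 c3@17, authorship 11.1212.2.2..3333
Authorship (.=original, N=cursor N): 1 1 . 1 2 1 2 . 2 . 2 . . 3 3 3 3
Index 4: author = 2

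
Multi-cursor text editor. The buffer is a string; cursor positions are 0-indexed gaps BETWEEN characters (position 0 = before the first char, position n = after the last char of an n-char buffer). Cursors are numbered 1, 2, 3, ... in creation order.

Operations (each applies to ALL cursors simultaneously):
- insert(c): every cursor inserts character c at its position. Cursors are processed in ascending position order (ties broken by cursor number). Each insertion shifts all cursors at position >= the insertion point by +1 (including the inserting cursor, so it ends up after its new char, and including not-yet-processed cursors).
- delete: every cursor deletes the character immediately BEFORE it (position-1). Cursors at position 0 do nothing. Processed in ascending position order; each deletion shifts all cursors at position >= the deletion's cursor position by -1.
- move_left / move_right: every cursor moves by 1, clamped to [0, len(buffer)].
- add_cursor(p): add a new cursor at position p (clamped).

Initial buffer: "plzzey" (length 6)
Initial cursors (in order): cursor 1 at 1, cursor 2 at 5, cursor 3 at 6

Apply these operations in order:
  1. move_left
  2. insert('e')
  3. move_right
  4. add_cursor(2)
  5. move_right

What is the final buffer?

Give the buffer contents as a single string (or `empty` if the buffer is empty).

After op 1 (move_left): buffer="plzzey" (len 6), cursors c1@0 c2@4 c3@5, authorship ......
After op 2 (insert('e')): buffer="eplzzeeey" (len 9), cursors c1@1 c2@6 c3@8, authorship 1....2.3.
After op 3 (move_right): buffer="eplzzeeey" (len 9), cursors c1@2 c2@7 c3@9, authorship 1....2.3.
After op 4 (add_cursor(2)): buffer="eplzzeeey" (len 9), cursors c1@2 c4@2 c2@7 c3@9, authorship 1....2.3.
After op 5 (move_right): buffer="eplzzeeey" (len 9), cursors c1@3 c4@3 c2@8 c3@9, authorship 1....2.3.

Answer: eplzzeeey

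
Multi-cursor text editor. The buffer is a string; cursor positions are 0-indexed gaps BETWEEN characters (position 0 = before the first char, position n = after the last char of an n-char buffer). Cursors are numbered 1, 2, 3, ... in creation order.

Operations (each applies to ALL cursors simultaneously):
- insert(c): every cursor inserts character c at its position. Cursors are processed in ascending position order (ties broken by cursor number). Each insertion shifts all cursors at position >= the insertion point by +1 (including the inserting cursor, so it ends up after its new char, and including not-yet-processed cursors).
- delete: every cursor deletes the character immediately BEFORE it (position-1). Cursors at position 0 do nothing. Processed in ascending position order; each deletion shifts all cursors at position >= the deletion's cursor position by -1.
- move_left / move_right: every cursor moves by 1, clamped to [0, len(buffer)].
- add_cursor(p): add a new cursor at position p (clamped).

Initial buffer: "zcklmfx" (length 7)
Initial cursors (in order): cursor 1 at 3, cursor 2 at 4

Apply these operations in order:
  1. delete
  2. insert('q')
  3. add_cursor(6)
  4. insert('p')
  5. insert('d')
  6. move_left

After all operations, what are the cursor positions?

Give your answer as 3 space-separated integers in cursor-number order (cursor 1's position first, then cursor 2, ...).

After op 1 (delete): buffer="zcmfx" (len 5), cursors c1@2 c2@2, authorship .....
After op 2 (insert('q')): buffer="zcqqmfx" (len 7), cursors c1@4 c2@4, authorship ..12...
After op 3 (add_cursor(6)): buffer="zcqqmfx" (len 7), cursors c1@4 c2@4 c3@6, authorship ..12...
After op 4 (insert('p')): buffer="zcqqppmfpx" (len 10), cursors c1@6 c2@6 c3@9, authorship ..1212..3.
After op 5 (insert('d')): buffer="zcqqppddmfpdx" (len 13), cursors c1@8 c2@8 c3@12, authorship ..121212..33.
After op 6 (move_left): buffer="zcqqppddmfpdx" (len 13), cursors c1@7 c2@7 c3@11, authorship ..121212..33.

Answer: 7 7 11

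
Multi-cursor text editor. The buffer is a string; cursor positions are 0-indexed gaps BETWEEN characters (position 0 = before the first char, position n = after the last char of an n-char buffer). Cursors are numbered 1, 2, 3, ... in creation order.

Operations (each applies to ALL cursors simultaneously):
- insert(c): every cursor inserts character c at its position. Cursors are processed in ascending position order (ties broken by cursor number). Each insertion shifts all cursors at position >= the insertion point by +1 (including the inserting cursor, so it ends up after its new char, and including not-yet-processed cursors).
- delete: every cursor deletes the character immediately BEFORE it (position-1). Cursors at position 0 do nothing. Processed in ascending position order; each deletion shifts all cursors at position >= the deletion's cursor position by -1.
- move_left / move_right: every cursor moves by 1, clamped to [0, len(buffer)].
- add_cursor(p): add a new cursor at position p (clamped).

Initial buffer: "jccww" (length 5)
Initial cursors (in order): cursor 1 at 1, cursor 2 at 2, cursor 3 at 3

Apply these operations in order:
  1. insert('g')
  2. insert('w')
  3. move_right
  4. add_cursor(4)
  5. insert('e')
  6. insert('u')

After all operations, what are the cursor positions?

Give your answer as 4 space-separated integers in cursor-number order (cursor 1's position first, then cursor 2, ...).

Answer: 8 13 18 8

Derivation:
After op 1 (insert('g')): buffer="jgcgcgww" (len 8), cursors c1@2 c2@4 c3@6, authorship .1.2.3..
After op 2 (insert('w')): buffer="jgwcgwcgwww" (len 11), cursors c1@3 c2@6 c3@9, authorship .11.22.33..
After op 3 (move_right): buffer="jgwcgwcgwww" (len 11), cursors c1@4 c2@7 c3@10, authorship .11.22.33..
After op 4 (add_cursor(4)): buffer="jgwcgwcgwww" (len 11), cursors c1@4 c4@4 c2@7 c3@10, authorship .11.22.33..
After op 5 (insert('e')): buffer="jgwceegwcegwwew" (len 15), cursors c1@6 c4@6 c2@10 c3@14, authorship .11.1422.233.3.
After op 6 (insert('u')): buffer="jgwceeuugwceugwweuw" (len 19), cursors c1@8 c4@8 c2@13 c3@18, authorship .11.141422.2233.33.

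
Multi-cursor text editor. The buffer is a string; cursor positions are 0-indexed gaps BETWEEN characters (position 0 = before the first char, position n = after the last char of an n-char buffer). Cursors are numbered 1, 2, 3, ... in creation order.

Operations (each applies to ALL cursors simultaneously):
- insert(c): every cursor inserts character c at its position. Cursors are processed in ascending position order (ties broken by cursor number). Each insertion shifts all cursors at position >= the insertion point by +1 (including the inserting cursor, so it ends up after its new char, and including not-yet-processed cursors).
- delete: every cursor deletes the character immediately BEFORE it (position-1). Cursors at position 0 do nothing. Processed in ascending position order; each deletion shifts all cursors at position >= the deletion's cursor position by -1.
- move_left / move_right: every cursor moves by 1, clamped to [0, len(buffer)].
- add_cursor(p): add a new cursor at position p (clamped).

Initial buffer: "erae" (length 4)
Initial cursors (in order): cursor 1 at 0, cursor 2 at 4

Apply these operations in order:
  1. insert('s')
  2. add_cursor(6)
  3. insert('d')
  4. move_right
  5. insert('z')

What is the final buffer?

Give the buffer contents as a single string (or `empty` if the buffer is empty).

After op 1 (insert('s')): buffer="seraes" (len 6), cursors c1@1 c2@6, authorship 1....2
After op 2 (add_cursor(6)): buffer="seraes" (len 6), cursors c1@1 c2@6 c3@6, authorship 1....2
After op 3 (insert('d')): buffer="sderaesdd" (len 9), cursors c1@2 c2@9 c3@9, authorship 11....223
After op 4 (move_right): buffer="sderaesdd" (len 9), cursors c1@3 c2@9 c3@9, authorship 11....223
After op 5 (insert('z')): buffer="sdezraesddzz" (len 12), cursors c1@4 c2@12 c3@12, authorship 11.1...22323

Answer: sdezraesddzz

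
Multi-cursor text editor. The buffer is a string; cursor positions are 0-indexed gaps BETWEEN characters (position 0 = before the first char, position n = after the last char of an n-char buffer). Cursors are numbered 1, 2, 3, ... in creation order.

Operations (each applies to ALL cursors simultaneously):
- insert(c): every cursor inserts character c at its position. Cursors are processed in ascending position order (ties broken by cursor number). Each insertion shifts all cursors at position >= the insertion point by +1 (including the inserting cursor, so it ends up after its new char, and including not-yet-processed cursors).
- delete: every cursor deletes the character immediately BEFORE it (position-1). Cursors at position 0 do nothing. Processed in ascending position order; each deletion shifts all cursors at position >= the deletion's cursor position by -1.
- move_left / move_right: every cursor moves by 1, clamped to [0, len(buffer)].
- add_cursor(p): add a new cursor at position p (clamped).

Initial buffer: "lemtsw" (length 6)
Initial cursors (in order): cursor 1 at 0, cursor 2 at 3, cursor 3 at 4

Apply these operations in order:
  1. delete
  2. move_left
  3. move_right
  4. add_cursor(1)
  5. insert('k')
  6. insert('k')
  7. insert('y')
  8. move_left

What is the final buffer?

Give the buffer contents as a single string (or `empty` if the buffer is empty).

After op 1 (delete): buffer="lesw" (len 4), cursors c1@0 c2@2 c3@2, authorship ....
After op 2 (move_left): buffer="lesw" (len 4), cursors c1@0 c2@1 c3@1, authorship ....
After op 3 (move_right): buffer="lesw" (len 4), cursors c1@1 c2@2 c3@2, authorship ....
After op 4 (add_cursor(1)): buffer="lesw" (len 4), cursors c1@1 c4@1 c2@2 c3@2, authorship ....
After op 5 (insert('k')): buffer="lkkekksw" (len 8), cursors c1@3 c4@3 c2@6 c3@6, authorship .14.23..
After op 6 (insert('k')): buffer="lkkkkekkkksw" (len 12), cursors c1@5 c4@5 c2@10 c3@10, authorship .1414.2323..
After op 7 (insert('y')): buffer="lkkkkyyekkkkyysw" (len 16), cursors c1@7 c4@7 c2@14 c3@14, authorship .141414.232323..
After op 8 (move_left): buffer="lkkkkyyekkkkyysw" (len 16), cursors c1@6 c4@6 c2@13 c3@13, authorship .141414.232323..

Answer: lkkkkyyekkkkyysw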